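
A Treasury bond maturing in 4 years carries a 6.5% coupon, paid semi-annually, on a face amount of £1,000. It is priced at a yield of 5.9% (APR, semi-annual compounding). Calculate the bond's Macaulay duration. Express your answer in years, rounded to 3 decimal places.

3.591 years

Periodic yield y = 0.0295. Discount each cash flow and weight by its period:
  t   CF        PV=CF/(1+0.0295)^t    t·PV
  1        32.50        31.5687        31.5687
  2        32.50        30.6641        61.3283
  3        32.50        29.7855        89.3564
  4        32.50        28.9320       115.7279
  5        32.50        28.1029       140.5147
  6        32.50        27.2976       163.7859
  7        32.50        26.5154       185.6081
  8     1,032.50       818.2373     6,545.8981
  Σ                  1,021.1036     7,333.7880
Price P = Σ PV = 1,021.1036.
Macaulay duration = Σ(t·PV) / P = 7,333.7880 / 1,021.1036 = 7.18222 half-year periods.
In years: 7.18222 / 2 = 3.59111 years.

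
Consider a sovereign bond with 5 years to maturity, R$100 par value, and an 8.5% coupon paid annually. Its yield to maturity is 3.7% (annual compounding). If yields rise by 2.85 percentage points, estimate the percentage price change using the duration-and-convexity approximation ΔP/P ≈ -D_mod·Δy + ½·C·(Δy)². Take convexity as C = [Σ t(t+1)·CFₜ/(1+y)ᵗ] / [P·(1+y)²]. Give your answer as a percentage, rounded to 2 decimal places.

With y = 0.037:
  t   CF        PV=CF/(1+0.037)^t    t·PV        t(t+1)·PV
  1         8.50         8.1967         8.1967          16.3934
  2         8.50         7.9043        15.8085          47.4256
  3         8.50         7.6222        22.8667          91.4669
  4         8.50         7.3503        29.4011         147.0056
  5       108.50        90.4765       452.3827       2,714.2960
  Σ                    121.5500       528.6558       3,016.5875
P = 121.5500; D_Mac = 4.34928 yrs; D_mod = 4.19410 yrs; C = 23.07827.
Duration effect: -4.19410 × (+0.0285) = -0.119532
Convexity effect: 0.5 × 23.07827 × (0.0285)² = +0.0093727
ΔP/P ≈ -0.119532 + 0.0093727 = -0.110159 = -11.0159%.

-11.02%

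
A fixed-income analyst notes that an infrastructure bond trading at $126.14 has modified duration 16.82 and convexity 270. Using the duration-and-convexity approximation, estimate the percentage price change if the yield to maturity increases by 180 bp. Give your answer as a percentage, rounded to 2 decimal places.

-25.90%

Duration effect: -D_mod·Δy = -16.82 × (+0.018) = -0.302760
Convexity effect: ½·C·(Δy)² = 0.5 × 270 × (0.018)² = +0.0437400
ΔP/P ≈ -0.302760 + 0.0437400 = -0.259020
= -25.9020%.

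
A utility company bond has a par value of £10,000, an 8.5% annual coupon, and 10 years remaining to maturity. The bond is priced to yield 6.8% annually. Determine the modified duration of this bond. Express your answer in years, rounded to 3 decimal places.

Periodic yield y = 0.068. First find Macaulay duration:
  t   CF        PV=CF/(1+0.068)^t    t·PV
  1       850.00       795.8801       795.8801
  2       850.00       745.2061     1,490.4123
  3       850.00       697.7586     2,093.2757
  4       850.00       653.3320     2,613.3279
  5       850.00       611.7341     3,058.6703
  6       850.00       572.7847     3,436.7082
  7       850.00       536.3153     3,754.2068
  8       850.00       502.1678     4,017.3428
  9       850.00       470.1946     4,231.7515
  10   10,850.00     5,619.7528    56,197.5279
  Σ                 11,205.1261    81,689.1035
P = 11,205.1261; Macaulay duration = 81,689.1035 / 11,205.1261 = 7.29033 years.
Modified duration = D_Mac / (1 + y) = 7.29033 / 1.068 = 6.82615 years.

6.826 years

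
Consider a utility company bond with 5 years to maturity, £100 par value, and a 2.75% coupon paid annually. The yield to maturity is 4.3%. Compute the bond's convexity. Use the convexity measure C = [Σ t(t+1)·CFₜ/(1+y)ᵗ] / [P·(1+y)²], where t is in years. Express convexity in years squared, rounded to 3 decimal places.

With y = 0.043:
  t   CF        PV=CF/(1+0.043)^t    t·PV        t(t+1)·PV
  1         2.75         2.6366         2.6366           5.2733
  2         2.75         2.5279         5.0558          15.1675
  3         2.75         2.4237         7.2711          29.0845
  4         2.75         2.3238         9.2951          46.4756
  5       102.75        83.2454       416.2270       2,497.3623
  Σ                     93.1574       440.4858       2,593.3632
P = 93.1574.
Convexity = Σ t(t+1)·PV / [P·(1+y)²] = 2,593.3632 / (93.1574 × 1.087849) = 25.59040.

25.590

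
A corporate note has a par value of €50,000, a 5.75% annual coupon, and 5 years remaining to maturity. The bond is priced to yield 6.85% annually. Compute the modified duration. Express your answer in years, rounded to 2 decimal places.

4.18 years

Periodic yield y = 0.0685. First find Macaulay duration:
  t   CF        PV=CF/(1+0.0685)^t    t·PV
  1     2,875.00     2,690.6879     2,690.6879
  2     2,875.00     2,518.1917     5,036.3835
  3     2,875.00     2,356.7541     7,070.2623
  4     2,875.00     2,205.6660     8,822.6639
  5    52,875.00    37,964.5055   189,822.5277
  Σ                 47,735.8052   213,442.5252
P = 47,735.8052; Macaulay duration = 213,442.5252 / 47,735.8052 = 4.47133 years.
Modified duration = D_Mac / (1 + y) = 4.47133 / 1.0685 = 4.18468 years.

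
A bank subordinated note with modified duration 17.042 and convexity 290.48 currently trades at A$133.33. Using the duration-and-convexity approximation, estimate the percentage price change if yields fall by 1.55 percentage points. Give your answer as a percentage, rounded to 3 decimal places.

+29.904%

Duration effect: -D_mod·Δy = -17.042 × (-0.0155) = +0.264151
Convexity effect: ½·C·(Δy)² = 0.5 × 290.48 × (-0.0155)² = +0.03489391
ΔP/P ≈ +0.264151 + 0.03489391 = +0.29904491
= +29.904491%.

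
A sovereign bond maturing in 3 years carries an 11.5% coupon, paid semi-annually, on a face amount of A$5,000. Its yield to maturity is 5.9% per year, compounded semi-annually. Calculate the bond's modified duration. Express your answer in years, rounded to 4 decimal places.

2.5740 years

Periodic yield y = 0.0295. First find Macaulay duration:
  t   CF        PV=CF/(1+0.0295)^t    t·PV
  1       287.50       279.2618       279.2618
  2       287.50       271.2596       542.5192
  3       287.50       263.4868       790.4603
  4       287.50       255.9366     1,023.7465
  5       287.50       248.6028     1,243.0142
  6     5,287.50     4,441.1176    26,646.7057
  Σ                  5,759.6652    30,525.7077
P = 5,759.6652; Macaulay duration = 30,525.7077 / 5,759.6652 = 5.29991 half-year periods = 2.64996 years.
Modified duration = D_Mac / (1 + y) = 2.64996 / 1.0295 = 2.57402 years.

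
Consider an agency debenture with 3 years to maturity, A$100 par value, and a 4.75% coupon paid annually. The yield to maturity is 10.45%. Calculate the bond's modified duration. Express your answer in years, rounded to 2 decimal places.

Periodic yield y = 0.1045. First find Macaulay duration:
  t   CF        PV=CF/(1+0.1045)^t    t·PV
  1         4.75         4.3006         4.3006
  2         4.75         3.8937         7.7874
  3       104.75        77.7422       233.2266
  Σ                     85.9365       245.3146
P = 85.9365; Macaulay duration = 245.3146 / 85.9365 = 2.85460 years.
Modified duration = D_Mac / (1 + y) = 2.85460 / 1.1045 = 2.58452 years.

2.58 years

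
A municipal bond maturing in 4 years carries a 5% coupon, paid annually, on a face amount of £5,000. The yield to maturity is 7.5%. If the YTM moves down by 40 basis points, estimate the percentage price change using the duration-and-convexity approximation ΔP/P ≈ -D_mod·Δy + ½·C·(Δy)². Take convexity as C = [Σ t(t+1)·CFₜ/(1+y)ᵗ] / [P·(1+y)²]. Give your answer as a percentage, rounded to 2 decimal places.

+1.39%

With y = 0.075:
  t   CF        PV=CF/(1+0.075)^t    t·PV        t(t+1)·PV
  1       250.00       232.5581       232.5581         465.1163
  2       250.00       216.3332       432.6663       1,297.9989
  3       250.00       201.2401       603.7204       2,414.8817
  4     5,250.00     3,931.2028    15,724.8111      78,624.0556
  Σ                  4,581.3342    16,993.7560      82,802.0525
P = 4,581.3342; D_Mac = 3.70935 yrs; D_mod = 3.45055 yrs; C = 15.63984.
Duration effect: -3.45055 × (-0.004) = +0.013802
Convexity effect: 0.5 × 15.63984 × (-0.004)² = +0.0001251
ΔP/P ≈ +0.013802 + 0.0001251 = +0.013927 = +1.3927%.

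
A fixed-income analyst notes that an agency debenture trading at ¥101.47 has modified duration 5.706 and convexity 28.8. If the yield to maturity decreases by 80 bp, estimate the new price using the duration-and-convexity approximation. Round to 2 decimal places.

¥106.20

Duration effect: -D_mod·Δy = -5.706 × (-0.008) = +0.045648
Convexity effect: ½·C·(Δy)² = 0.5 × 28.8 × (-0.008)² = +0.0009216
ΔP/P ≈ +0.045648 + 0.0009216 = +0.0465696
New price ≈ 101.47 × (1 + 0.0465696) = 106.195417312.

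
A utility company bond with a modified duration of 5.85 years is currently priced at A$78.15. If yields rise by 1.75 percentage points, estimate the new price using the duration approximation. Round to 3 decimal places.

Duration approximation: ΔP/P ≈ -D_mod · Δy = -5.85 × (+0.0175) = -0.102375.
New price ≈ 78.15 × (1 - 0.102375) = 70.14939375.

A$70.149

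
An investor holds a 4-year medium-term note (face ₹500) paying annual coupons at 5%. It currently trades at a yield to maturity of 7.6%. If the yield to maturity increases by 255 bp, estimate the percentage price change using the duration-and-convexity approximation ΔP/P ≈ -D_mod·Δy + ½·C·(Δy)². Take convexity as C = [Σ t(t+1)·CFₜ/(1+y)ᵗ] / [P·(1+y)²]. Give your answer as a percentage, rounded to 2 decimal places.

-8.28%

With y = 0.076:
  t   CF        PV=CF/(1+0.076)^t    t·PV        t(t+1)·PV
  1        25.00        23.2342        23.2342          46.4684
  2        25.00        21.5931        43.1862         129.5587
  3        25.00        20.0680        60.2039         240.8155
  4       525.00       391.6609     1,566.6436       7,833.2180
  Σ                    456.5562     1,693.2679       8,250.0607
P = 456.5562; D_Mac = 3.70878 yrs; D_mod = 3.44682 yrs; C = 15.60768.
Duration effect: -3.44682 × (+0.0255) = -0.087894
Convexity effect: 0.5 × 15.60768 × (0.0255)² = +0.0050744
ΔP/P ≈ -0.087894 + 0.0050744 = -0.082820 = -8.2820%.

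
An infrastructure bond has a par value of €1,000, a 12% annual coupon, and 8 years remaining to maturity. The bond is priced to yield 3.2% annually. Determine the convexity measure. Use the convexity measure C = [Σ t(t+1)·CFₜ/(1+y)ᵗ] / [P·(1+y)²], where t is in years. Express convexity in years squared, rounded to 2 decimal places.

With y = 0.032:
  t   CF        PV=CF/(1+0.032)^t    t·PV        t(t+1)·PV
  1       120.00       116.2791       116.2791         232.5581
  2       120.00       112.6735       225.3470         676.0411
  3       120.00       109.1798       327.5393       1,310.1572
  4       120.00       105.7943       423.1774       2,115.8869
  5       120.00       102.5139       512.5695       3,075.4170
  6       120.00        99.3352       596.0111       4,172.0774
  7       120.00        96.2550       673.7851       5,390.2808
  8     1,120.00       870.5234     6,964.1871      62,677.6840
  Σ                  1,612.5542     9,838.8956      79,650.1026
P = 1,612.5542.
Convexity = Σ t(t+1)·PV / [P·(1+y)²] = 79,650.1026 / (1,612.5542 × 1.065024) = 46.37807.

46.38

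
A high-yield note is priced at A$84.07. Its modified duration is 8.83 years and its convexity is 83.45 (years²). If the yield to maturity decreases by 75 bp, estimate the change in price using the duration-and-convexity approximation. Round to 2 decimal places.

+A$5.76

Duration effect: -D_mod·Δy = -8.83 × (-0.0075) = +0.066225
Convexity effect: ½·C·(Δy)² = 0.5 × 83.45 × (-0.0075)² = +0.00234703125
ΔP/P ≈ +0.066225 + 0.00234703125 = +0.06857203125
ΔP ≈ 84.07 × (+0.06857203125) = +5.7648506671875.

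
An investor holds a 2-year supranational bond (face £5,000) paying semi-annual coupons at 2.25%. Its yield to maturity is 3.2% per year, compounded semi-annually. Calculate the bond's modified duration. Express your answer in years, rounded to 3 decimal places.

Periodic yield y = 0.016. First find Macaulay duration:
  t   CF        PV=CF/(1+0.016)^t    t·PV
  1        56.25        55.3642        55.3642
  2        56.25        54.4923       108.9846
  3        56.25        53.6342       160.9025
  4     5,056.25     4,745.1911    18,980.7644
  Σ                  4,908.6817    19,306.0156
P = 4,908.6817; Macaulay duration = 19,306.0156 / 4,908.6817 = 3.93303 half-year periods = 1.96652 years.
Modified duration = D_Mac / (1 + y) = 1.96652 / 1.016 = 1.93555 years.

1.936 years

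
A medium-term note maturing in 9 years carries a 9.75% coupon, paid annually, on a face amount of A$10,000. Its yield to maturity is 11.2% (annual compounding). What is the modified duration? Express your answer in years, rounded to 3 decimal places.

5.635 years

Periodic yield y = 0.112. First find Macaulay duration:
  t   CF        PV=CF/(1+0.112)^t    t·PV
  1       975.00       876.7986       876.7986
  2       975.00       788.4879     1,576.9758
  3       975.00       709.0719     2,127.2156
  4       975.00       637.6546     2,550.6182
  5       975.00       573.4304     2,867.1518
  6       975.00       515.6748     3,094.0487
  7       975.00       463.7363     3,246.1542
  8       975.00       417.0291     3,336.2325
  9    10,975.00     4,221.4480    37,993.0320
  Σ                  9,203.3314    57,668.2273
P = 9,203.3314; Macaulay duration = 57,668.2273 / 9,203.3314 = 6.26602 years.
Modified duration = D_Mac / (1 + y) = 6.26602 / 1.112 = 5.63491 years.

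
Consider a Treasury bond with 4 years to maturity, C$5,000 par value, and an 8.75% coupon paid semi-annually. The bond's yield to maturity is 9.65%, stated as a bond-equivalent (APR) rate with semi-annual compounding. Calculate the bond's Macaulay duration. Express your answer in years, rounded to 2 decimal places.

Periodic yield y = 0.04825. Discount each cash flow and weight by its period:
  t   CF        PV=CF/(1+0.04825)^t    t·PV
  1       218.75       208.6811       208.6811
  2       218.75       199.0757       398.1515
  3       218.75       189.9125       569.7374
  4       218.75       181.1710       724.6838
  5       218.75       172.8318       864.1591
  6       218.75       164.8765       989.2592
  7       218.75       157.2874     1,101.0119
  8     5,218.75     3,579.7074    28,637.6589
  Σ                  4,853.5434    33,493.3428
Price P = Σ PV = 4,853.5434.
Macaulay duration = Σ(t·PV) / P = 33,493.3428 / 4,853.5434 = 6.90080 half-year periods.
In years: 6.90080 / 2 = 3.45040 years.

3.45 years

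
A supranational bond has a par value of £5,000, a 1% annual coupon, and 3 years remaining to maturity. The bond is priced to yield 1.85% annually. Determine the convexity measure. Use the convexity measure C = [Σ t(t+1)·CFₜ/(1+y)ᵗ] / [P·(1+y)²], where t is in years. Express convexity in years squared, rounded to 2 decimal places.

With y = 0.0185:
  t   CF        PV=CF/(1+0.0185)^t    t·PV        t(t+1)·PV
  1        50.00        49.0918        49.0918          98.1836
  2        50.00        48.2001        96.4002         289.2006
  3     5,050.00     4,779.7841    14,339.3522      57,357.4089
  Σ                  4,877.0760    14,484.8442      57,744.7931
P = 4,877.0760.
Convexity = Σ t(t+1)·PV / [P·(1+y)²] = 57,744.7931 / (4,877.0760 × 1.037342) = 11.41383.

11.41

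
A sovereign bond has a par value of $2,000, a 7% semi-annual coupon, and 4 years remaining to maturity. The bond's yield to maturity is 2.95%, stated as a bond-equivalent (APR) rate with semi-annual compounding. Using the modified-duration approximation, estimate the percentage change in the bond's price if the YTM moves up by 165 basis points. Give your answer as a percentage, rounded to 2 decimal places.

-5.84%

Periodic yield y = 0.01475. Modified duration first:
  t   CF        PV=CF/(1+0.01475)^t    t·PV
  1        70.00        68.9825        68.9825
  2        70.00        67.9798       135.9596
  3        70.00        66.9917       200.9750
  4        70.00        66.0179       264.0717
  5        70.00        65.0583       325.2915
  6        70.00        64.1126       384.6759
  7        70.00        63.1807       442.2651
  8     2,070.00     1,841.1869    14,729.4948
  Σ                  2,303.5104    16,551.7161
P = 2,303.5104; D_Mac = 7.18543 half-year periods = 3.59272 yrs; D_mod = 3.59272/(1+0.01475) = 3.54049 yrs.
ΔP/P ≈ -D_mod · Δy = -3.54049 × (+0.0165) = -0.058418 = -5.8418%.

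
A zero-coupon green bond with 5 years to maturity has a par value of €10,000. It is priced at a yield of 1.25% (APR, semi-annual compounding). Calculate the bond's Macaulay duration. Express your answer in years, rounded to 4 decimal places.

5.0000 years

A zero-coupon bond has a single cash flow at maturity, so its Macaulay duration equals its maturity: 5 years.
(Equivalently: 10 semi-annual periods ÷ 2 = 5 years.)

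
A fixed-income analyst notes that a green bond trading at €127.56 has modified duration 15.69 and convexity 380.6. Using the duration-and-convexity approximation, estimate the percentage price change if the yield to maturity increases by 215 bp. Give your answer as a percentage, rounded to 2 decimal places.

-24.94%

Duration effect: -D_mod·Δy = -15.69 × (+0.0215) = -0.337335
Convexity effect: ½·C·(Δy)² = 0.5 × 380.6 × (0.0215)² = +0.087966175
ΔP/P ≈ -0.337335 + 0.087966175 = -0.249368825
= -24.9368825%.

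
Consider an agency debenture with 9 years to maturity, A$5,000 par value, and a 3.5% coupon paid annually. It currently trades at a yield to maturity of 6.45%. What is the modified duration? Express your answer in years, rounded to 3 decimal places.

Periodic yield y = 0.0645. First find Macaulay duration:
  t   CF        PV=CF/(1+0.0645)^t    t·PV
  1       175.00       164.3964       164.3964
  2       175.00       154.4354       308.8707
  3       175.00       145.0778       435.2335
  4       175.00       136.2873       545.1492
  5       175.00       128.0294       640.1470
  6       175.00       120.2719       721.6312
  7       175.00       112.9844       790.8906
  8       175.00       106.1384       849.1076
  9     5,175.00     2,948.4880    26,536.3919
  Σ                  4,016.1090    30,991.8181
P = 4,016.1090; Macaulay duration = 30,991.8181 / 4,016.1090 = 7.71688 years.
Modified duration = D_Mac / (1 + y) = 7.71688 / 1.0645 = 7.24930 years.

7.249 years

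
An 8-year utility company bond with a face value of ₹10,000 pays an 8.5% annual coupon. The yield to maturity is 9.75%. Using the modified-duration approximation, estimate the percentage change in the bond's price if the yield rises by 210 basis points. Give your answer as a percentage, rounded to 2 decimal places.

Periodic yield y = 0.0975. Modified duration first:
  t   CF        PV=CF/(1+0.0975)^t    t·PV
  1       850.00       774.4875       774.4875
  2       850.00       705.6833     1,411.3667
  3       850.00       642.9917     1,928.9750
  4       850.00       585.8694     2,343.4776
  5       850.00       533.8218     2,669.1089
  6       850.00       486.3980     2,918.3878
  7       850.00       443.1872     3,102.3105
  8    10,850.00     5,154.5826    41,236.6611
  Σ                  9,327.0215    56,384.7750
P = 9,327.0215; D_Mac = 6.04531 yrs; D_mod = 6.04531/(1+0.0975) = 5.50826 yrs.
ΔP/P ≈ -D_mod · Δy = -5.50826 × (+0.021) = -0.115673 = -11.5673%.

-11.57%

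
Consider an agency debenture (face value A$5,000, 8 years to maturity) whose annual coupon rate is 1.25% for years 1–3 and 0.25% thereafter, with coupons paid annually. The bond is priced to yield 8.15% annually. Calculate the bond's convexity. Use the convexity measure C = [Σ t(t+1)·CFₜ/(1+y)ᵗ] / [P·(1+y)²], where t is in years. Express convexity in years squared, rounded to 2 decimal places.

With y = 0.0815:
  t   CF        PV=CF/(1+0.0815)^t    t·PV        t(t+1)·PV
  1        62.50        57.7901        57.7901         115.5802
  2        62.50        53.4351       106.8703         320.6109
  3        62.50        49.4084       148.2251         592.9003
  4        12.50         9.1370        36.5480         182.7401
  5        12.50         8.4485        42.2423         253.4537
  6        12.50         7.8118        46.8708         328.0954
  7        12.50         7.2231        50.5618         404.4943
  8     5,012.50     2,678.1950    21,425.5600     192,830.0402
  Σ                  2,871.4490    21,914.6684     195,027.9151
P = 2,871.4490.
Convexity = Σ t(t+1)·PV / [P·(1+y)²] = 195,027.9151 / (2,871.4490 × 1.169642) = 58.06877.

58.07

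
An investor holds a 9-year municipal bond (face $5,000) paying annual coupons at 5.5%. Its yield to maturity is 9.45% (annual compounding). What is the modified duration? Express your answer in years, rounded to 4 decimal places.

6.4515 years

Periodic yield y = 0.0945. First find Macaulay duration:
  t   CF        PV=CF/(1+0.0945)^t    t·PV
  1       275.00       251.2563       251.2563
  2       275.00       229.5626       459.1252
  3       275.00       209.7420       629.2260
  4       275.00       191.6327       766.5308
  5       275.00       175.0870       875.4349
  6       275.00       159.9698       959.8190
  7       275.00       146.1579     1,023.1054
  8       275.00       133.5385     1,068.3082
  9     5,275.00     2,340.3487    21,063.1383
  Σ                  3,837.2956    27,095.9442
P = 3,837.2956; Macaulay duration = 27,095.9442 / 3,837.2956 = 7.06121 years.
Modified duration = D_Mac / (1 + y) = 7.06121 / 1.0945 = 6.45154 years.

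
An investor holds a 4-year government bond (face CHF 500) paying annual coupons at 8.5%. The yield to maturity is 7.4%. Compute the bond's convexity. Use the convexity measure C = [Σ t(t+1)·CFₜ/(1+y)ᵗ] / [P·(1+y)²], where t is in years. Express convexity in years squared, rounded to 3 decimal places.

With y = 0.074:
  t   CF        PV=CF/(1+0.074)^t    t·PV        t(t+1)·PV
  1        42.50        39.5717        39.5717          79.1434
  2        42.50        36.8452        73.6903         221.0709
  3        42.50        34.3065       102.9194         411.6777
  4       542.50       407.7393     1,630.9574       8,154.7868
  Σ                    518.4627     1,847.1388       8,866.6788
P = 518.4627.
Convexity = Σ t(t+1)·PV / [P·(1+y)²] = 8,866.6788 / (518.4627 × 1.153476) = 14.82637.

14.826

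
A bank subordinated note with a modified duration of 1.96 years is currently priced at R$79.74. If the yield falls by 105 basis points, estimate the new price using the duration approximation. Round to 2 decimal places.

Duration approximation: ΔP/P ≈ -D_mod · Δy = -1.96 × (-0.0105) = +0.020580.
New price ≈ 79.74 × (1 + 0.020580) = 81.3810492.

R$81.38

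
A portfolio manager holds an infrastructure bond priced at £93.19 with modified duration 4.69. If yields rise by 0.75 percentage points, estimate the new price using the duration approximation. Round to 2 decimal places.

£89.91

Duration approximation: ΔP/P ≈ -D_mod · Δy = -4.69 × (+0.0075) = -0.035175.
New price ≈ 93.19 × (1 - 0.035175) = 89.91204175.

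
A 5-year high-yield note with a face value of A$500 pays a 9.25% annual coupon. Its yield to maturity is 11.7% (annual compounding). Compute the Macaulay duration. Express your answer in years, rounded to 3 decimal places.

4.181 years

Periodic yield y = 0.117. Discount each cash flow and weight by its year:
  t   CF        PV=CF/(1+0.117)^t    t·PV
  1        46.25        41.4056        41.4056
  2        46.25        37.0685        74.1371
  3        46.25        33.1858        99.5574
  4        46.25        29.7098       118.8390
  5       546.25       314.1417     1,570.7085
  Σ                    455.5113     1,904.6475
Price P = Σ PV = 455.5113.
Macaulay duration = Σ(t·PV) / P = 1,904.6475 / 455.5113 = 4.18134 years.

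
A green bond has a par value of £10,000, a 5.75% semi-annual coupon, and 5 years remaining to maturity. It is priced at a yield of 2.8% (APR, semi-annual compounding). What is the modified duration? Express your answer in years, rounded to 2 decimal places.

Periodic yield y = 0.014. First find Macaulay duration:
  t   CF        PV=CF/(1+0.014)^t    t·PV
  1       287.50       283.5306       283.5306
  2       287.50       279.6159       559.2319
  3       287.50       275.7554       827.2661
  4       287.50       271.9481     1,087.7924
  5       287.50       268.1934     1,340.9670
  6       287.50       264.4905     1,586.9432
  7       287.50       260.8388     1,825.8715
  8       287.50       257.2375     2,057.8997
  9       287.50       253.6859     2,283.1727
  10   10,287.50     8,952.2108    89,522.1076
  Σ                 11,367.5068   101,374.7826
P = 11,367.5068; Macaulay duration = 101,374.7826 / 11,367.5068 = 8.91794 half-year periods = 4.45897 years.
Modified duration = D_Mac / (1 + y) = 4.45897 / 1.014 = 4.39741 years.

4.40 years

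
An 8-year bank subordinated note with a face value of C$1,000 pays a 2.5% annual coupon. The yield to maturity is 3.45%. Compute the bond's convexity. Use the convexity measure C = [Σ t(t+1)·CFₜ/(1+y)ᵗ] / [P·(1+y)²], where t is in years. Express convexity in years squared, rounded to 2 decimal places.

With y = 0.0345:
  t   CF        PV=CF/(1+0.0345)^t    t·PV        t(t+1)·PV
  1        25.00        24.1663        24.1663          48.3325
  2        25.00        23.3603        46.7207         140.1620
  3        25.00        22.5813        67.7438         270.9753
  4        25.00        21.8282        87.3128         436.5641
  5        25.00        21.1002       105.5012         633.0074
  6        25.00        20.3966       122.3794         856.6557
  7        25.00        19.7164       138.0145       1,104.1157
  8     1,025.00       781.4117     6,251.2935      56,261.6419
  Σ                    934.5609     6,843.1322      59,751.4546
P = 934.5609.
Convexity = Σ t(t+1)·PV / [P·(1+y)²] = 59,751.4546 / (934.5609 × 1.070190) = 59.74202.

59.74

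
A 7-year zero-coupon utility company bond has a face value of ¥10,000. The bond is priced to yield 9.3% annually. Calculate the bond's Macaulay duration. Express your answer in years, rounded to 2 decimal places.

7.00 years

A zero-coupon bond has a single cash flow at maturity, so its Macaulay duration equals its maturity: 7 years.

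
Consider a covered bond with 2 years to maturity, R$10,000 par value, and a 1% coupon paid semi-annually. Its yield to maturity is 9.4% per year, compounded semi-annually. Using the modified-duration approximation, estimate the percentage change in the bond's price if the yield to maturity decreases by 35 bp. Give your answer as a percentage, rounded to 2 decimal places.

+0.66%

Periodic yield y = 0.047. Modified duration first:
  t   CF        PV=CF/(1+0.047)^t    t·PV
  1        50.00        47.7555        47.7555
  2        50.00        45.6117        91.2235
  3        50.00        43.5642       130.6927
  4    10,050.00     8,363.3320    33,453.3278
  Σ                  8,500.2634    33,722.9995
P = 8,500.2634; D_Mac = 3.96729 half-year periods = 1.98364 yrs; D_mod = 1.98364/(1+0.047) = 1.89460 yrs.
ΔP/P ≈ -D_mod · Δy = -1.89460 × (-0.0035) = +0.006631 = +0.6631%.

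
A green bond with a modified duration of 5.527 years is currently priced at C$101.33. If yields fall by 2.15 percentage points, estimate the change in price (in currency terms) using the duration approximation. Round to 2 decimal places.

Duration approximation: ΔP/P ≈ -D_mod · Δy = -5.527 × (-0.0215) = +0.1188305.
ΔP ≈ 101.33 × (+0.1188305) = +12.041094565.

+C$12.04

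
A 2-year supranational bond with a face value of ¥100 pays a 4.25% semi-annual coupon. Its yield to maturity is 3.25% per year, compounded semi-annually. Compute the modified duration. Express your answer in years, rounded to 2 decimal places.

1.91 years

Periodic yield y = 0.01625. First find Macaulay duration:
  t   CF        PV=CF/(1+0.01625)^t    t·PV
  1        2.125         2.0910         2.0910
  2        2.125         2.0576         4.1152
  3        2.125         2.0247         6.0741
  4      102.125        95.7480       382.9921
  Σ                    101.9213       395.2724
P = 101.9213; Macaulay duration = 395.2724 / 101.9213 = 3.87821 half-year periods = 1.93911 years.
Modified duration = D_Mac / (1 + y) = 1.93911 / 1.01625 = 1.90810 years.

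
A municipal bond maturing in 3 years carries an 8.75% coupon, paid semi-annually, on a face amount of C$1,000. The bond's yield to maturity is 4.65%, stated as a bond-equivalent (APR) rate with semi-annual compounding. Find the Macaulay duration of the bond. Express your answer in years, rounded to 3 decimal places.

2.721 years

Periodic yield y = 0.02325. Discount each cash flow and weight by its period:
  t   CF        PV=CF/(1+0.02325)^t    t·PV
  1        43.75        42.7559        42.7559
  2        43.75        41.7844        83.5689
  3        43.75        40.8350       122.5051
  4        43.75        39.9072       159.6287
  5        43.75        39.0004       195.0021
  6     1,043.75       909.2974     5,455.7846
  Σ                  1,113.5804     6,059.2453
Price P = Σ PV = 1,113.5804.
Macaulay duration = Σ(t·PV) / P = 6,059.2453 / 1,113.5804 = 5.44123 half-year periods.
In years: 5.44123 / 2 = 2.72061 years.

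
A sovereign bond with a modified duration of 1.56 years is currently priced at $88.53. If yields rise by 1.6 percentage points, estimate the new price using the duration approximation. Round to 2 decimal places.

Duration approximation: ΔP/P ≈ -D_mod · Δy = -1.56 × (+0.016) = -0.024960.
New price ≈ 88.53 × (1 - 0.024960) = 86.3202912.

$86.32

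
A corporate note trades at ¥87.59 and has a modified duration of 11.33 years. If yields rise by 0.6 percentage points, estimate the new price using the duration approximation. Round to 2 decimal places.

Duration approximation: ΔP/P ≈ -D_mod · Δy = -11.33 × (+0.006) = -0.067980.
New price ≈ 87.59 × (1 - 0.067980) = 81.6356318.

¥81.64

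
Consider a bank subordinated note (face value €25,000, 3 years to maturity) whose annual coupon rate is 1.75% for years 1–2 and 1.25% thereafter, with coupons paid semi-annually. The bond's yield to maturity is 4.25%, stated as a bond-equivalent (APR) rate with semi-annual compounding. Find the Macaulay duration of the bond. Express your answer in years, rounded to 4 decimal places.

2.9337 years

Periodic yield y = 0.02125. Discount each cash flow and weight by its period:
  t   CF        PV=CF/(1+0.02125)^t    t·PV
  1       218.75       214.1983       214.1983
  2       218.75       209.7413       419.4826
  3       218.75       205.3770       616.1311
  4       218.75       201.1036       804.4143
  5       156.25       140.6565       703.2823
  6    25,156.25    22,174.4821   133,046.8924
  Σ                 23,145.5587   135,804.4009
Price P = Σ PV = 23,145.5587.
Macaulay duration = Σ(t·PV) / P = 135,804.4009 / 23,145.5587 = 5.86741 half-year periods.
In years: 5.86741 / 2 = 2.93370 years.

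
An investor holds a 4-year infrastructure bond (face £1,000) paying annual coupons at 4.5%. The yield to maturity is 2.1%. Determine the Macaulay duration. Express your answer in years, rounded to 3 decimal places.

Periodic yield y = 0.021. Discount each cash flow and weight by its year:
  t   CF        PV=CF/(1+0.021)^t    t·PV
  1        45.00        44.0744        44.0744
  2        45.00        43.1679        86.3358
  3        45.00        42.2800       126.8401
  4     1,045.00       961.6418     3,846.5671
  Σ                  1,091.1642     4,103.8175
Price P = Σ PV = 1,091.1642.
Macaulay duration = Σ(t·PV) / P = 4,103.8175 / 1,091.1642 = 3.76095 years.

3.761 years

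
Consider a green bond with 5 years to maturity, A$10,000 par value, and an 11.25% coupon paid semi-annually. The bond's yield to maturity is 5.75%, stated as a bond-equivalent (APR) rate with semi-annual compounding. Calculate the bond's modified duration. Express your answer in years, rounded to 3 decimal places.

3.961 years

Periodic yield y = 0.02875. First find Macaulay duration:
  t   CF        PV=CF/(1+0.02875)^t    t·PV
  1       562.50       546.7801       546.7801
  2       562.50       531.4995     1,062.9989
  3       562.50       516.6459     1,549.9377
  4       562.50       502.2074     2,008.8297
  5       562.50       488.1725     2,440.8624
  6       562.50       474.5297     2,847.1784
  7       562.50       461.2683     3,228.8780
  8       562.50       448.3774     3,587.0194
  9       562.50       435.8468     3,922.6215
  10   10,562.50     7,955.5139    79,555.1392
  Σ                 12,360.8415   100,750.2452
P = 12,360.8415; Macaulay duration = 100,750.2452 / 12,360.8415 = 8.15076 half-year periods = 4.07538 years.
Modified duration = D_Mac / (1 + y) = 4.07538 / 1.02875 = 3.96149 years.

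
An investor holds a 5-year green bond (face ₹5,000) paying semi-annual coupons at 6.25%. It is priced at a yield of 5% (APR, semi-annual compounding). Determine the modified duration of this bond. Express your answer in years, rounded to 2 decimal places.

4.28 years

Periodic yield y = 0.025. First find Macaulay duration:
  t   CF        PV=CF/(1+0.025)^t    t·PV
  1       156.25       152.4390       152.4390
  2       156.25       148.7210       297.4420
  3       156.25       145.0937       435.2810
  4       156.25       141.5548       566.2192
  5       156.25       138.1022       690.5112
  6       156.25       134.7339       808.4033
  7       156.25       131.4477       920.1339
  8       156.25       128.2417     1,025.9332
  9       156.25       125.1138     1,126.0243
  10    5,156.25     4,028.0543    40,280.5426
  Σ                  5,273.5020    46,302.9295
P = 5,273.5020; Macaulay duration = 46,302.9295 / 5,273.5020 = 8.78030 half-year periods = 4.39015 years.
Modified duration = D_Mac / (1 + y) = 4.39015 / 1.025 = 4.28307 years.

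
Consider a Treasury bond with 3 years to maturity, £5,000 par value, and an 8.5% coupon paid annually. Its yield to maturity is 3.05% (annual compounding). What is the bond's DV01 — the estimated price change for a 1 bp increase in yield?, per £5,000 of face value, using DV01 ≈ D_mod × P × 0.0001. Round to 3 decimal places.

Periodic yield y = 0.0305.
  t   CF        PV=CF/(1+0.0305)^t    t·PV
  1       425.00       412.4212       412.4212
  2       425.00       400.2146       800.4292
  3     5,425.00     4,957.4205    14,872.2614
  Σ                  5,770.0562    16,085.1117
P = 5,770.0562; D_Mac = 2.78769 yrs; D_mod = 2.70518 yrs.
DV01 ≈ 2.70518 × 5,770.0562 × 0.0001 = 1.560904.

£1.561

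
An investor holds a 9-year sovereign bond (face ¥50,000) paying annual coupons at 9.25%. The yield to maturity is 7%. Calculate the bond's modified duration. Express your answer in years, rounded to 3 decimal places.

6.226 years

Periodic yield y = 0.07. First find Macaulay duration:
  t   CF        PV=CF/(1+0.07)^t    t·PV
  1     4,625.00     4,322.4299     4,322.4299
  2     4,625.00     4,039.6541     8,079.3082
  3     4,625.00     3,775.3777    11,326.1330
  4     4,625.00     3,528.3904    14,113.5614
  5     4,625.00     3,297.5611    16,487.8054
  6     4,625.00     3,081.8328    18,490.9967
  7     4,625.00     2,880.2176    20,161.5229
  8     4,625.00     2,691.7921    21,534.3369
  9    54,625.00    29,712.3807   267,411.4262
  Σ                 57,329.6363   381,927.5207
P = 57,329.6363; Macaulay duration = 381,927.5207 / 57,329.6363 = 6.66196 years.
Modified duration = D_Mac / (1 + y) = 6.66196 / 1.07 = 6.22613 years.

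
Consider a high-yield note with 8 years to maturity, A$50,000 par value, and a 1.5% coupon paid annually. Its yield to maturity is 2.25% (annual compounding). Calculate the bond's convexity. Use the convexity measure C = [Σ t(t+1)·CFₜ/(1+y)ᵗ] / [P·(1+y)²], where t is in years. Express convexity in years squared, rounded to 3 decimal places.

With y = 0.0225:
  t   CF        PV=CF/(1+0.0225)^t    t·PV        t(t+1)·PV
  1       750.00       733.4963       733.4963       1,466.9927
  2       750.00       717.3558     1,434.7117       4,304.1350
  3       750.00       701.5705     2,104.7115       8,418.8459
  4       750.00       686.1325     2,744.5300      13,722.6502
  5       750.00       671.0342     3,355.1712      20,131.0272
  6       750.00       656.2682     3,937.6092      27,563.2646
  7       750.00       641.8271     4,492.7897      35,942.3173
  8    50,750.00    42,474.6211   339,796.9686   3,058,172.7176
  Σ                 47,282.3058   358,599.9882   3,169,721.9503
P = 47,282.3058.
Convexity = Σ t(t+1)·PV / [P·(1+y)²] = 3,169,721.9503 / (47,282.3058 × 1.045506) = 64.12035.

64.120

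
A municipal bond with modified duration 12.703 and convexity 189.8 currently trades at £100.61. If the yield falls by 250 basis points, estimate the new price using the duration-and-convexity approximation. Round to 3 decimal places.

£138.529

Duration effect: -D_mod·Δy = -12.703 × (-0.025) = +0.317575
Convexity effect: ½·C·(Δy)² = 0.5 × 189.8 × (-0.025)² = +0.0593125
ΔP/P ≈ +0.317575 + 0.0593125 = +0.3768875
New price ≈ 100.61 × (1 + 0.3768875) = 138.528651375.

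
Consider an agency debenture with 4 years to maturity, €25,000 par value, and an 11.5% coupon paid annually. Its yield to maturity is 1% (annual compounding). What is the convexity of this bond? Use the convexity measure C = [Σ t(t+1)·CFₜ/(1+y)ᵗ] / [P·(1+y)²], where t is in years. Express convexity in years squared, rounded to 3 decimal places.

16.462

With y = 0.01:
  t   CF        PV=CF/(1+0.01)^t    t·PV        t(t+1)·PV
  1     2,875.00     2,846.5347     2,846.5347       5,693.0693
  2     2,875.00     2,818.3511     5,636.7023      16,910.1069
  3     2,875.00     2,790.4467     8,371.3400      33,485.3601
  4    27,875.00    26,787.3271   107,149.3084     535,746.5420
  Σ                 35,242.6596   124,003.8854     591,835.0783
P = 35,242.6596.
Convexity = Σ t(t+1)·PV / [P·(1+y)²] = 591,835.0783 / (35,242.6596 × 1.020100) = 16.46225.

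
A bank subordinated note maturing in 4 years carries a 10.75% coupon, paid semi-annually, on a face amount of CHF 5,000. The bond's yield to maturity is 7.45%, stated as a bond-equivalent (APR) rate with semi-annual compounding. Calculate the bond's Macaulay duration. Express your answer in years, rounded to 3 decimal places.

Periodic yield y = 0.03725. Discount each cash flow and weight by its period:
  t   CF        PV=CF/(1+0.03725)^t    t·PV
  1       268.75       259.0986       259.0986
  2       268.75       249.7938       499.5875
  3       268.75       240.8231       722.4693
  4       268.75       232.1746       928.6984
  5       268.75       223.8367     1,119.1834
  6       268.75       215.7982     1,294.7892
  7       268.75       208.0484     1,456.3388
  8     5,268.75     3,932.2402    31,457.9220
  Σ                  5,561.8136    37,738.0871
Price P = Σ PV = 5,561.8136.
Macaulay duration = Σ(t·PV) / P = 37,738.0871 / 5,561.8136 = 6.78521 half-year periods.
In years: 6.78521 / 2 = 3.39261 years.

3.393 years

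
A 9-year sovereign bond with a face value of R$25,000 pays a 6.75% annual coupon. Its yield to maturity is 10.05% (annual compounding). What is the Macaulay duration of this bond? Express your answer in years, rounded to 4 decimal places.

Periodic yield y = 0.1005. Discount each cash flow and weight by its year:
  t   CF        PV=CF/(1+0.1005)^t    t·PV
  1     1,687.50     1,533.3939     1,533.3939
  2     1,687.50     1,393.3611     2,786.7222
  3     1,687.50     1,266.1164     3,798.3493
  4     1,687.50     1,150.4920     4,601.9679
  5     1,687.50     1,045.4266     5,227.1330
  6     1,687.50       949.9560     5,699.7361
  7     1,687.50       863.2040     6,042.4281
  8     1,687.50       784.3744     6,274.9951
  9    26,687.50    11,271.9089   101,447.1802
  Σ                 20,258.2334   137,411.9059
Price P = Σ PV = 20,258.2334.
Macaulay duration = Σ(t·PV) / P = 137,411.9059 / 20,258.2334 = 6.78302 years.

6.7830 years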